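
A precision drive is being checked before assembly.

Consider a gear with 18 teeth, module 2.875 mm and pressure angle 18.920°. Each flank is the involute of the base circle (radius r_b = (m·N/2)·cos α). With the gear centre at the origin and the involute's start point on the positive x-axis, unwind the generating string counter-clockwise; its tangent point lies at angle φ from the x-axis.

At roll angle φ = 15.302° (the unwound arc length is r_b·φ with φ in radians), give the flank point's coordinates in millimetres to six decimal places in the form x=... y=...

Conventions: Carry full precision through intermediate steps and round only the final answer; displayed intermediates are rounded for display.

single-mesh involute tooth geometry (18T wheel at module 2.875)
pitch radius r_p = m·N/2 = 2.875·18/2 = 25.875000
base radius r_b = r_p·cos α = 25.875000·cos 18.920° = 24.477032
roll angle φ = 15.302° = 0.26707028 rad
x = r_b·(cos φ + φ·sin φ) = 25.334458
y = r_b·(sin φ − φ·cos φ) = 0.154317

x=25.334458 y=0.154317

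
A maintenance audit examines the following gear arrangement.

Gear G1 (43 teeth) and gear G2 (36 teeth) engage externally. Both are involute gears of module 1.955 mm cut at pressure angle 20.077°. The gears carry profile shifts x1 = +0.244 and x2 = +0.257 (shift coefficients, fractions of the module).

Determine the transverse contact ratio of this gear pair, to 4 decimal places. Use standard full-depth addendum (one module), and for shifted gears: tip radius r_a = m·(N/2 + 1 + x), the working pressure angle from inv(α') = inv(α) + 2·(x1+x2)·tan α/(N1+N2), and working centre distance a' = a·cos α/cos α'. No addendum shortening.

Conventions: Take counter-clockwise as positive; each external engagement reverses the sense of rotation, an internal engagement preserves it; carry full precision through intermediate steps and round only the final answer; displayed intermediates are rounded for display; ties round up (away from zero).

class = single-mesh tooth geometry [involute pair 43T × 36T, m = 1.955]
base radii: r_b1 = 39.478275, r_b2 = 33.051579
tip radii: r_a1 = 44.464520, r_a2 = 37.647435
inv(α') = inv(20.077°) + 2·(+0.244+0.257)·tan α/(43+36) = 0.01971891  ⇒  α' = 21.88176°
a' = a·cos α / cos α' = 77.2225·cos 20.077°/cos 21.88176° = 78.160962
action lengths: √(r_a1²−r_b1²) = 20.458724, √(r_a2²−r_b2²) = 18.025607
base pitch p_b = π·m·cos α = 5.768589
CR = (20.458724 + 18.025607 − 78.160962·sin 21.88176°)/5.768589 = 1.621599
contact ratio ≈ 1.6216

1.6216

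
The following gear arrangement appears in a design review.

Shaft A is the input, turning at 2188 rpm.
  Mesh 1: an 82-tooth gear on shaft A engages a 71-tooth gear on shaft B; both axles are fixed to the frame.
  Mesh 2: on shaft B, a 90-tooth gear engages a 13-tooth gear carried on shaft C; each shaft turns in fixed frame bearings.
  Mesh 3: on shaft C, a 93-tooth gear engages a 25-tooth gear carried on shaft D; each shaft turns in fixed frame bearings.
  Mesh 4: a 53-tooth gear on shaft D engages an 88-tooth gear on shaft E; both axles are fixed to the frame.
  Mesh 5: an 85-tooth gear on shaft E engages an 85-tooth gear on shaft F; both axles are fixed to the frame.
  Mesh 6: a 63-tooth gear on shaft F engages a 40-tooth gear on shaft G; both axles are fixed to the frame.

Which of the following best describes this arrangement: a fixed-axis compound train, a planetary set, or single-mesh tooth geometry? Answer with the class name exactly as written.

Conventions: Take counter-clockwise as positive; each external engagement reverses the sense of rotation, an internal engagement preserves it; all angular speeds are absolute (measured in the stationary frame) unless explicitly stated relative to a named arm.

class = fixed-axis compound train [6 meshes; 6 ratios multiply, 6 sense flips]
classification: fixed-axis compound train

fixed-axis compound train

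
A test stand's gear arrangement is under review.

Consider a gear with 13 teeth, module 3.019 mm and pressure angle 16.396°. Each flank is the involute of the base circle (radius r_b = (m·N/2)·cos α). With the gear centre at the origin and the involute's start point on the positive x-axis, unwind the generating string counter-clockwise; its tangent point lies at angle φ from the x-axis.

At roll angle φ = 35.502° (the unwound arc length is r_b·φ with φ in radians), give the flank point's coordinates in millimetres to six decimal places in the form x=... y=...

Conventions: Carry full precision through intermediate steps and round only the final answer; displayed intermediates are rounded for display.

x=22.099838 y=1.436312

class = single-mesh tooth geometry [base-circle involute, m = 3.019, 13T]
pitch radius r_p = m·N/2 = 3.019·13/2 = 19.623500
base radius r_b = r_p·cos α = 19.623500·cos 16.396° = 18.825485
roll angle φ = 35.502° = 0.61962679 rad
x = r_b·(cos φ + φ·sin φ) = 22.099838
y = r_b·(sin φ − φ·cos φ) = 1.436312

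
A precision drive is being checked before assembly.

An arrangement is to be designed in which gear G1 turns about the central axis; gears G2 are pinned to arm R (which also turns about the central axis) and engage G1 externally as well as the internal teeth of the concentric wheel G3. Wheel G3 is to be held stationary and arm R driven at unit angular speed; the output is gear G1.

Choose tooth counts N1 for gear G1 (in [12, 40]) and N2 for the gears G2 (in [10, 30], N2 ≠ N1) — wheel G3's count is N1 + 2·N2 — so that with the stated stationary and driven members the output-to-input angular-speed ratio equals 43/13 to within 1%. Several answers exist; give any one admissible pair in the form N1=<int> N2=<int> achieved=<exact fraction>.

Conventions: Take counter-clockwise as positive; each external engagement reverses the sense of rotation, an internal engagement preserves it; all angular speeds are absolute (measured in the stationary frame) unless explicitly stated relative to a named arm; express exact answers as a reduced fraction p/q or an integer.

N1=26 N2=17 achieved=43/13

planetary set to be sized for 43/13 (Willis relation)
Willis with ω_ring = 0: ω_sun/ω_arm = (N1+N3)/N1; set equal to 43/13  ⇒  N3/N1 = 43/13 − 1 = 30/13
N3 = N1 + 2·N2  ⇒  N2/N1 = (N3/N1 − 1)/2 = (30/13 − 1)/2 = 17/26
smallest multiple with N1 ≥ 12 and N2 ≥ 10: k = 1  ⇒  N1 = 1·26 = 26, N2 = 1·17 = 17 (N1 ≤ 40, N2 ≤ 30, N2 ≠ N1 ✓), N3 = 26 + 2·17 = 60
check: (N1+N3)/N1 with N1 = 26, N3 = 60 gives 43/13; |achieved − target| = 0 ≤ 43/1300 ✓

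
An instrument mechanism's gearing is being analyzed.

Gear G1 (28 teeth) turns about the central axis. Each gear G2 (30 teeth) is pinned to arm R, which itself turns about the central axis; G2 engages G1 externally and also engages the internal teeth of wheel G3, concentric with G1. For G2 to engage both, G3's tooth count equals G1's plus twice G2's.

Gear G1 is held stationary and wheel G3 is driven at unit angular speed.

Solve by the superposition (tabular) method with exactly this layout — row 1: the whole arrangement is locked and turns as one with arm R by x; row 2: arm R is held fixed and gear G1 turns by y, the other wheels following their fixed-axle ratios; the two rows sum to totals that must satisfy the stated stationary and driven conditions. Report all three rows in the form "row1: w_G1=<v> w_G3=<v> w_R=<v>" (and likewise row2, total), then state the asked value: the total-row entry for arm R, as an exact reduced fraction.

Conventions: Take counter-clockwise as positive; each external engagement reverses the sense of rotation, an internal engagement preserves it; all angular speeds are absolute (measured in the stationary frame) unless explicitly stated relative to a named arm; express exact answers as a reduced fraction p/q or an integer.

row1: w_G1=22/29 w_G3=22/29 w_R=22/29
row2: w_G1=-22/29 w_G3=7/29 w_R=0
total: w_G1=0 w_G3=1 w_R=22/29
asked value: 22/29

planetary set (28T centre, 30T on arm, 88T internal) — Willis relation
row 1: whole set turns with the arm by x
superposition row 2 [arm held]: sun y, ring −(28/88)·y, arm 0
boundary: total ω_sun = x + y = 0 and total ω_ring = x − (28/88)·y = 1  ⇒  y = -22/29, x = 22/29
row 2 ring = −(28/88)·(-22/29) = 7/29
totals (row 1 + row 2): sun 22/29 + (-22/29) = 0, ring 22/29 + 7/29 = 1, arm 22/29 + 0 = 22/29
asked cell (total, arm) = 22/29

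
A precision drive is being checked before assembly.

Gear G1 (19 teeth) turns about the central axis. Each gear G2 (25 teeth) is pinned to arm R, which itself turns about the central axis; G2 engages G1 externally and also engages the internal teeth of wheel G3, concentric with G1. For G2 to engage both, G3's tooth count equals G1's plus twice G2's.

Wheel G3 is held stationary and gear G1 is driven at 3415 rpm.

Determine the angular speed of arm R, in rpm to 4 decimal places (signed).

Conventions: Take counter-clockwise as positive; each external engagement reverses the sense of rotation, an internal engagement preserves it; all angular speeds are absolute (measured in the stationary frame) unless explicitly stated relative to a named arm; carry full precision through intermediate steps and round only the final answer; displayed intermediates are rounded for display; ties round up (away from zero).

recognized (axles ride arm R): planetary set, 19/25/69 teeth
normalise by the input: solve with ω_sun = 1, then scale by 3415 rpm
ring teeth: 19 + 2·25 = 69
19(ω_sun−ω_arm) = −69(ω_ring−ω_arm),  ω_ring = 0, ω_sun = 1
19(1−ω_arm) = −69(0−ω_arm)  ⇒  88·ω_arm = 19  ⇒  ω_arm = 19/88
scale: ω_arm = 19/88 × 3415 rpm = +737.3295 rpm

+737.3295 rpm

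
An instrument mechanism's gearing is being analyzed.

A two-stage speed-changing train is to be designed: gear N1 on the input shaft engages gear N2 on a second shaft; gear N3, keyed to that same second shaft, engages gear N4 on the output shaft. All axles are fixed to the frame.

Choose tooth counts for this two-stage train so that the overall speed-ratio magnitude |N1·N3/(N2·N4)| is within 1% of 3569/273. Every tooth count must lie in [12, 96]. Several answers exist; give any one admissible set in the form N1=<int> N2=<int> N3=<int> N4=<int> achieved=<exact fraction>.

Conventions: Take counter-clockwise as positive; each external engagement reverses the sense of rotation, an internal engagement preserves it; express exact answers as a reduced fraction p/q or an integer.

N1=43 N2=13 N3=83 N4=21 achieved=3569/273

design class (target 3569/273): fixed-axis compound train
target = 3569/273 in lowest terms: an exact hit needs N1·N3 = k·3569 and N2·N4 = k·273 for one integer k, every count in [12, 96]; additionally prefer no 1:1 stage (N1 ≠ N2, N3 ≠ N4)
k = 1: N1·N3 = 3569 = 43·83, N2·N4 = 273 = 13·21
achieved = 43·83/(13·21) = 3569/273; |achieved − target| = 0 ≤ 3569/27300 ✓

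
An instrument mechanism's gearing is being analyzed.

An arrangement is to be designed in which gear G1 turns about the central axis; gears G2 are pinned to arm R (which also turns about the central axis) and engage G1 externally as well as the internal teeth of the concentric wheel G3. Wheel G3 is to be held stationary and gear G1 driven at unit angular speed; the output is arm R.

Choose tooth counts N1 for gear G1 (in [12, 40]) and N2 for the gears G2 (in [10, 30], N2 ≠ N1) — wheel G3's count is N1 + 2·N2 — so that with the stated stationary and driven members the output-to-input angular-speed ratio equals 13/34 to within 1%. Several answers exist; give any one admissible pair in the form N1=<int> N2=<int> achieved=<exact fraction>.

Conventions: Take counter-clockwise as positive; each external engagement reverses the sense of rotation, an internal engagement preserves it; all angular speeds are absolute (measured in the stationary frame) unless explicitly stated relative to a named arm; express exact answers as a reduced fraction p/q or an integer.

planetary set to be sized for 13/34 (Willis relation)
Willis with ω_ring = 0: ω_arm/ω_sun = N1/(N1+N3); set equal to 13/34  ⇒  N3/N1 = 1/(13/34) − 1 = 21/13
N3 = N1 + 2·N2  ⇒  N2/N1 = (N3/N1 − 1)/2 = (21/13 − 1)/2 = 4/13
smallest multiple with N1 ≥ 12 and N2 ≥ 10: k = 3  ⇒  N1 = 3·13 = 39, N2 = 3·4 = 12 (N1 ≤ 40, N2 ≤ 30, N2 ≠ N1 ✓), N3 = 39 + 2·12 = 63
check: N1/(N1+N3) with N1 = 39, N3 = 63 gives 13/34; |achieved − target| = 0 ≤ 13/3400 ✓

N1=39 N2=12 achieved=13/34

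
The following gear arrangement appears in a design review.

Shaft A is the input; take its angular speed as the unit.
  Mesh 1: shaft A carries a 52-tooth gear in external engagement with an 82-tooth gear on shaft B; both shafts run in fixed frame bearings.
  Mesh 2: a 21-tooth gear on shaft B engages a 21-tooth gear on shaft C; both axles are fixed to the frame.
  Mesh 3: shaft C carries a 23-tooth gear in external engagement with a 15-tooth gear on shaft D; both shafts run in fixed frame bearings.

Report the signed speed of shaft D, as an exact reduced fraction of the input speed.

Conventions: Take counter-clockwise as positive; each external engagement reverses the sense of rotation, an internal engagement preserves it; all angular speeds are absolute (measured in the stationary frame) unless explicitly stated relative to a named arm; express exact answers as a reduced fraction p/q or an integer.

3-mesh fixed-axis compound train (all bearings frame-fixed)
mesh 1 [52T→82T]: |ω|/ω_in = 1×52/82 = 26/41, sense flips to −
mesh 2 [21T→21T]: |ω|/ω_in = (26/41)×21/21 = 26/41, sense flips to +
mesh 3 [23T→15T]: |ω|/ω_in = (26/41)×23/15 = 598/615, sense flips to −
signed output speed (× input speed) = -598/615

-598/615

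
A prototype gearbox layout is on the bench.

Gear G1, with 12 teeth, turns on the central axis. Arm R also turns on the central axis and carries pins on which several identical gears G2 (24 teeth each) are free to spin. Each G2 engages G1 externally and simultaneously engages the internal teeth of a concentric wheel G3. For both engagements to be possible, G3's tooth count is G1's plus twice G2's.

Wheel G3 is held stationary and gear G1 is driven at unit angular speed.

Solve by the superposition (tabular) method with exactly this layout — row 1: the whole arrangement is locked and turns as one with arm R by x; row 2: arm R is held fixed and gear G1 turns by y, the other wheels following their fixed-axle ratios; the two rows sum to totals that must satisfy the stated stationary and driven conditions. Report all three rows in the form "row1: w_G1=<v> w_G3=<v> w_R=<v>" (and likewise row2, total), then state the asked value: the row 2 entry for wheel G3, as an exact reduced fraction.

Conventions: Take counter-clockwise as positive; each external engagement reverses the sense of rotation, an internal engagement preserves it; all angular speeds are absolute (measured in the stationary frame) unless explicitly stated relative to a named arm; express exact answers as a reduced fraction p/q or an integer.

row1: w_G1=1/6 w_G3=1/6 w_R=1/6
row2: w_G1=5/6 w_G3=-1/6 w_R=0
total: w_G1=1 w_G3=0 w_R=1/6
asked value: -1/6

recognized (axles ride arm R): planetary set, 12/24/60 teeth
row 1 — lock + rotate with arm: ω_sun = ω_ring = ω_arm = x
row 2 (arm held, sun turns y): ω_ring = −(12/60)·y, ω_arm = 0
boundary: total ω_ring = x − (12/60)·y = 0 and total ω_sun = x + y = 1  ⇒  y = 5/6, x = 1/6
row 2 ring = −(12/60)·5/6 = -1/6
totals (row 1 + row 2): sun 1/6 + 5/6 = 1, ring 1/6 + (-1/6) = 0, arm 1/6 + 0 = 1/6
asked cell (row2, ring) = -1/6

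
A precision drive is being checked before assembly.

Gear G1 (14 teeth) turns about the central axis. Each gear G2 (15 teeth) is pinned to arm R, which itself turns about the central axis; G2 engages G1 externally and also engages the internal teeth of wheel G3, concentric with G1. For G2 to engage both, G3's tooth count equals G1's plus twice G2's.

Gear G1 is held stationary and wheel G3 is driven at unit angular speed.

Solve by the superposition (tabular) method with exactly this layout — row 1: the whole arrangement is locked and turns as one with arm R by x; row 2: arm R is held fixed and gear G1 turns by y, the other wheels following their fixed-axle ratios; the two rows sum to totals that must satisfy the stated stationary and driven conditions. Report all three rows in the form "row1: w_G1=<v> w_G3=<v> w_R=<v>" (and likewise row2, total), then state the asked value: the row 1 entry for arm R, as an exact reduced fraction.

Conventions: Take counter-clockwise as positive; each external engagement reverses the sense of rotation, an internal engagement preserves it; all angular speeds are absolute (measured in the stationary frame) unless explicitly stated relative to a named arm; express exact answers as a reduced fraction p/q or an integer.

row1: w_G1=22/29 w_G3=22/29 w_R=22/29
row2: w_G1=-22/29 w_G3=7/29 w_R=0
total: w_G1=0 w_G3=1 w_R=22/29
asked value: 22/29

class = planetary set [G3 = 14+2·15 = 44; Willis about the carrier]
superposition row 1 [locked train]: every member turns x
row 2 (arm held, sun turns y): ω_ring = −(14/44)·y, ω_arm = 0
boundary: total ω_sun = x + y = 0 and total ω_ring = x − (14/44)·y = 1  ⇒  y = -22/29, x = 22/29
row 2 ring = −(14/44)·(-22/29) = 7/29
totals (row 1 + row 2): sun 22/29 + (-22/29) = 0, ring 22/29 + 7/29 = 1, arm 22/29 + 0 = 22/29
asked cell (row1, arm) = 22/29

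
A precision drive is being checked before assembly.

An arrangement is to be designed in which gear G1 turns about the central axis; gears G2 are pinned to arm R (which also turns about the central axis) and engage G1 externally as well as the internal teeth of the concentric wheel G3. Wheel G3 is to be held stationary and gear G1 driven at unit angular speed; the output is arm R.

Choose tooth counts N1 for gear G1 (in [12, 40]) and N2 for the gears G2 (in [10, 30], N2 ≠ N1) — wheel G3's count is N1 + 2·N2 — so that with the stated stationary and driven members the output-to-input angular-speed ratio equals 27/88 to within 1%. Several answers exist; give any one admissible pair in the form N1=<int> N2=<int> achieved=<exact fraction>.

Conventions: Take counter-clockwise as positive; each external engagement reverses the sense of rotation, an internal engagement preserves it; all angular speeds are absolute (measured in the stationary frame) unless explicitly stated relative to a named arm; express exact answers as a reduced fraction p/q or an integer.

topology: planetary set — design target 27/88, arm = carrier (Willis)
Willis with ω_ring = 0: ω_arm/ω_sun = N1/(N1+N3); set equal to 27/88  ⇒  N3/N1 = 1/(27/88) − 1 = 61/27
N3 = N1 + 2·N2  ⇒  N2/N1 = (N3/N1 − 1)/2 = (61/27 − 1)/2 = 17/27
smallest multiple with N1 ≥ 12 and N2 ≥ 10: k = 1  ⇒  N1 = 1·27 = 27, N2 = 1·17 = 17 (N1 ≤ 40, N2 ≤ 30, N2 ≠ N1 ✓), N3 = 27 + 2·17 = 61
check: N1/(N1+N3) with N1 = 27, N3 = 61 gives 27/88; |achieved − target| = 0 ≤ 27/8800 ✓

N1=27 N2=17 achieved=27/88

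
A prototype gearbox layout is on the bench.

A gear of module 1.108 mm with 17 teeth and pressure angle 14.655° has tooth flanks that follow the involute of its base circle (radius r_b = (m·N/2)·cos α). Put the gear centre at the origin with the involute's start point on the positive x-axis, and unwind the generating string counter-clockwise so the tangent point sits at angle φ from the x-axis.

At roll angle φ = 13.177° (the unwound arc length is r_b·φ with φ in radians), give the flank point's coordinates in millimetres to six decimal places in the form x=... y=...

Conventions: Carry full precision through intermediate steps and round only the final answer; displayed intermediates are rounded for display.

class = single-mesh tooth geometry [base-circle involute, m = 1.108, 17T]
pitch radius r_p = m·N/2 = 1.108·17/2 = 9.418000
base radius r_b = r_p·cos α = 9.418000·cos 14.655° = 9.111602
roll angle φ = 13.177° = 0.22998204 rad
x = r_b·(cos φ + φ·sin φ) = 9.349389
y = r_b·(sin φ − φ·cos φ) = 0.036750

x=9.349389 y=0.036750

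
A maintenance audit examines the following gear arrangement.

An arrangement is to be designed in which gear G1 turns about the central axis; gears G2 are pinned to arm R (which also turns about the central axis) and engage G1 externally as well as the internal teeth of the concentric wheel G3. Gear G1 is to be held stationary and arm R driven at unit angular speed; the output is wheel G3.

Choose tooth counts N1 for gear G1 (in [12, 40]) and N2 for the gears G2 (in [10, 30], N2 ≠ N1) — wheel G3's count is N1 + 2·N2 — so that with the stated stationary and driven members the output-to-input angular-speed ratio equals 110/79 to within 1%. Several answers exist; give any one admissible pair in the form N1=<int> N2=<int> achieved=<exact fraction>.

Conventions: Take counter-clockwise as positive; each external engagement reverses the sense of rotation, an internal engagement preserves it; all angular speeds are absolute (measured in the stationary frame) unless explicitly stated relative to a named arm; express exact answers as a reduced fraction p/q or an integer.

N1=31 N2=24 achieved=110/79

planetary set to be sized for 110/79 (Willis relation)
Willis with ω_sun = 0: ω_ring/ω_arm = (N1+N3)/N3; set equal to 110/79  ⇒  N3/N1 = 1/(110/79 − 1) = 79/31
N3 = N1 + 2·N2  ⇒  N2/N1 = (N3/N1 − 1)/2 = (79/31 − 1)/2 = 24/31
smallest multiple with N1 ≥ 12 and N2 ≥ 10: k = 1  ⇒  N1 = 1·31 = 31, N2 = 1·24 = 24 (N1 ≤ 40, N2 ≤ 30, N2 ≠ N1 ✓), N3 = 31 + 2·24 = 79
check: (N1+N3)/N3 with N1 = 31, N3 = 79 gives 110/79; |achieved − target| = 0 ≤ 11/790 ✓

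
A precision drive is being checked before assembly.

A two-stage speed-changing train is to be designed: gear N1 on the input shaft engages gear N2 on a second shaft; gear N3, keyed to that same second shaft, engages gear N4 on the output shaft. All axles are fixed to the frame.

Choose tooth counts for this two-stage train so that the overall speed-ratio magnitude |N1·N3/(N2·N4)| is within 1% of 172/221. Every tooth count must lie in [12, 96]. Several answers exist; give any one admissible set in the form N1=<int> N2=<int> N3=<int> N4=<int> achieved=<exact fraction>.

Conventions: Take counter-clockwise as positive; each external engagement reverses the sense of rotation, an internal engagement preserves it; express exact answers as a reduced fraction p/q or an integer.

2-stage fixed-axis compound train for ratio 172/221
target = 172/221 in lowest terms: an exact hit needs N1·N3 = k·172 and N2·N4 = k·221 for one integer k, every count in [12, 96]; additionally prefer no 1:1 stage (N1 ≠ N2, N3 ≠ N4)
k = 1…2: no 1:1-free in-range split of k·172 and k·221 into factor pairs; take k = 3
k = 3: N1·N3 = 516 = 12·43, N2·N4 = 663 = 13·51
achieved = 12·43/(13·51) = 172/221; |achieved − target| = 0 ≤ 43/5525 ✓

N1=12 N2=13 N3=43 N4=51 achieved=172/221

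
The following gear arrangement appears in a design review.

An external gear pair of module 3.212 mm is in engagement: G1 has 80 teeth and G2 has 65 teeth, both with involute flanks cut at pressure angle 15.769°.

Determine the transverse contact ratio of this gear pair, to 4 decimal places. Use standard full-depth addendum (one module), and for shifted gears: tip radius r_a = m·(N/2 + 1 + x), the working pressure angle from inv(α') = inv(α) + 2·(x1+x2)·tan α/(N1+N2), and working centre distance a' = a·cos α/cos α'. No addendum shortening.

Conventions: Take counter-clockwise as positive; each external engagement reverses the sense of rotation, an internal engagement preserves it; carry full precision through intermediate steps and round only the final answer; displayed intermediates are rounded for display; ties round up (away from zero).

single-mesh involute tooth geometry (80T engaging 65T at module 3.212)
base radii: r_b1 = 123.644677, r_b2 = 100.461300
tip radii: r_a1 = 131.692000, r_a2 = 107.602000
no profile shift: α' = α, a' = a
action lengths: √(r_a1²−r_b1²) = 45.329645, √(r_a2²−r_b2²) = 38.545007
base pitch p_b = π·m·cos α = 9.711030
CR = (45.329645 + 38.545007 − 232.870000·sin 15.76900°)/9.711030 = 2.120269
contact ratio ≈ 2.1203

2.1203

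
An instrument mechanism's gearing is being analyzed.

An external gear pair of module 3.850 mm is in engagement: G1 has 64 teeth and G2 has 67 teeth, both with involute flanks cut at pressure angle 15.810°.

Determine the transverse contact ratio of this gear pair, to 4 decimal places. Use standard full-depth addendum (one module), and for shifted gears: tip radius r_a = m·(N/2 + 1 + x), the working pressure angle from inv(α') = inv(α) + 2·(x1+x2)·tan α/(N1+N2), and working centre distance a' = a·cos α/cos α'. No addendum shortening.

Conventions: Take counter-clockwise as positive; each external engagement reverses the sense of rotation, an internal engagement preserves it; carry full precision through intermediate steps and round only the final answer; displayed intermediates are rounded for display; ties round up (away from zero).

2.0941

topology: single-mesh involute geometry — m = 3.850, 64T/67T pair
base radii: r_b1 = 118.539400, r_b2 = 124.095935
tip radii: r_a1 = 127.050000, r_a2 = 132.825000
no profile shift: α' = α, a' = a
action lengths: √(r_a1²−r_b1²) = 45.717754, √(r_a2²−r_b2²) = 47.356938
base pitch p_b = π·m·cos α = 11.637578
CR = (45.717754 + 47.356938 − 252.175000·sin 15.81000°)/11.637578 = 2.094085
contact ratio ≈ 2.0941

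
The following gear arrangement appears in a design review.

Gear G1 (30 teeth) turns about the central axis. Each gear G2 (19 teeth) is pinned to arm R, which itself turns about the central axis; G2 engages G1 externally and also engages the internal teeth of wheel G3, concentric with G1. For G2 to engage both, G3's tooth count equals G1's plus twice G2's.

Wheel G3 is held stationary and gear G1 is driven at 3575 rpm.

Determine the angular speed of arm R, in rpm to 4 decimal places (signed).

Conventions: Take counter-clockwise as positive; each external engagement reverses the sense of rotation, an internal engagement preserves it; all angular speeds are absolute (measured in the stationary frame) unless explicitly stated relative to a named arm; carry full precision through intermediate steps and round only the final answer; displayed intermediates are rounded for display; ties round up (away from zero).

+1094.3878 rpm

class = planetary set [G3 = 30+2·19 = 68; Willis about the carrier]
normalise by the input: solve with ω_sun = 1, then scale by 3575 rpm
ring teeth: 30 + 2·19 = 68
30(ω_sun−ω_arm) = −68(ω_ring−ω_arm),  ω_ring = 0, ω_sun = 1
30(1−ω_arm) = −68(0−ω_arm)  ⇒  98·ω_arm = 30  ⇒  ω_arm = 15/49
scale: ω_arm = 15/49 × 3575 rpm = +1094.3878 rpm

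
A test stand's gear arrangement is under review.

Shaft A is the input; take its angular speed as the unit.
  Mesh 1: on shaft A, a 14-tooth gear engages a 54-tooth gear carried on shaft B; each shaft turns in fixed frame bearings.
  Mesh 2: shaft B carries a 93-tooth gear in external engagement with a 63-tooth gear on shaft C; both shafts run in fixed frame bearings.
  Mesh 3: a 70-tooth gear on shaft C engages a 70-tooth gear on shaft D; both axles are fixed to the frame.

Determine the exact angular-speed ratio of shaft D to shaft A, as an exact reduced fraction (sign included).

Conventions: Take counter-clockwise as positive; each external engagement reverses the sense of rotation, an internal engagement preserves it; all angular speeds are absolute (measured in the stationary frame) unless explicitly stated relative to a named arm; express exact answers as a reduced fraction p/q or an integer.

-31/81

class = fixed-axis compound train [3 meshes; 3 ratios multiply, 3 sense flips]
mesh 1 [14T→54T]: running ratio 7/27, sense −
mesh 2 [93T→63T]: running ratio 31/81, sense +
mesh 3 [70T→70T]: running ratio 31/81, sense −
ω_out/ω_in = -31/81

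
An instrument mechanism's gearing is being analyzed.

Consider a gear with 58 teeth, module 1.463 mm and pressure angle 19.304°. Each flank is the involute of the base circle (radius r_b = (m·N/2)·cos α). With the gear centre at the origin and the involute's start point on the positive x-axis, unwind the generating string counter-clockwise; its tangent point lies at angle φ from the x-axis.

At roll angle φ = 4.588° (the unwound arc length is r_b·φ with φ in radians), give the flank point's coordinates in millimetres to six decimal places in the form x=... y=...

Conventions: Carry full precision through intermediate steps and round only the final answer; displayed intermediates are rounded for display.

x=40.169834 y=0.006849

recognized (one wheel, involute flank): single-mesh tooth geometry, m = 1.463, N = 58
pitch radius r_p = m·N/2 = 1.463·58/2 = 42.427000
base radius r_b = r_p·cos α = 42.427000·cos 19.304° = 40.041664
roll angle φ = 4.588° = 0.08007571 rad
x = r_b·(cos φ + φ·sin φ) = 40.169834
y = r_b·(sin φ − φ·cos φ) = 0.006849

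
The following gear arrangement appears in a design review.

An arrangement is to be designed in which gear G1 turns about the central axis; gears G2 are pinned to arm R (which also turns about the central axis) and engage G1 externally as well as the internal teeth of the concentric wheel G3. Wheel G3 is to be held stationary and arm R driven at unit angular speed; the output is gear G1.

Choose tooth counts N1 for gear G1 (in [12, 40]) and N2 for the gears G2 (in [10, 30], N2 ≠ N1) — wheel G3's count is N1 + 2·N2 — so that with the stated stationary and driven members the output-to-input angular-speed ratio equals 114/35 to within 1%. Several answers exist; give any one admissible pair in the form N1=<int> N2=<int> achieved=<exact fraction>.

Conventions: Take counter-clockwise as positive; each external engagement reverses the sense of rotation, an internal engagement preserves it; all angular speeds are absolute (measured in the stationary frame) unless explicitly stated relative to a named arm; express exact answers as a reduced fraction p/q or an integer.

class = planetary set [ratio 114/35 wanted; Willis about the carrier]
Willis with ω_ring = 0: ω_sun/ω_arm = (N1+N3)/N1; set equal to 114/35  ⇒  N3/N1 = 114/35 − 1 = 79/35
N3 = N1 + 2·N2  ⇒  N2/N1 = (N3/N1 − 1)/2 = (79/35 − 1)/2 = 22/35
smallest multiple with N1 ≥ 12 and N2 ≥ 10: k = 1  ⇒  N1 = 1·35 = 35, N2 = 1·22 = 22 (N1 ≤ 40, N2 ≤ 30, N2 ≠ N1 ✓), N3 = 35 + 2·22 = 79
check: (N1+N3)/N1 with N1 = 35, N3 = 79 gives 114/35; |achieved − target| = 0 ≤ 57/1750 ✓

N1=35 N2=22 achieved=114/35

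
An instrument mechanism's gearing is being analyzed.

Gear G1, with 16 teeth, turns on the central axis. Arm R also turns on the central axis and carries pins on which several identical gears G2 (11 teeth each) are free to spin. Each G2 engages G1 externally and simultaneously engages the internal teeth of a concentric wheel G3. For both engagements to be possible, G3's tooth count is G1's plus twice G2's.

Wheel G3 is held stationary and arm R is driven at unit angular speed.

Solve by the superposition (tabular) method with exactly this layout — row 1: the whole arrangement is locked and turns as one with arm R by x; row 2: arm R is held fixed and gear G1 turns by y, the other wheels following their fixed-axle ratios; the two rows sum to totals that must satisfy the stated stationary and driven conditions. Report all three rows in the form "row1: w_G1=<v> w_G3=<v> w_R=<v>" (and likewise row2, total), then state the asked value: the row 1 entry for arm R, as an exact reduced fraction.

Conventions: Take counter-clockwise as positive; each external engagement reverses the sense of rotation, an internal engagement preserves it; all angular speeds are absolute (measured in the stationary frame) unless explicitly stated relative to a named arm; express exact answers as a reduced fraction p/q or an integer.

recognized (axles ride arm R): planetary set, 16/11/38 teeth
row 1: whole set turns with the arm by x
row 2: sun turns y, ring = −(16/38)·y, arm 0
boundary: total ω_ring = x − (16/38)·y = 0 and total ω_arm = x = 1  ⇒  y = 19/8, x = 1
row 2 ring = −(16/38)·19/8 = -1
totals (row 1 + row 2): sun 1 + 19/8 = 27/8, ring 1 + (-1) = 0, arm 1 + 0 = 1
asked cell (row1, arm) = 1

row1: w_G1=1 w_G3=1 w_R=1
row2: w_G1=19/8 w_G3=-1 w_R=0
total: w_G1=27/8 w_G3=0 w_R=1
asked value: 1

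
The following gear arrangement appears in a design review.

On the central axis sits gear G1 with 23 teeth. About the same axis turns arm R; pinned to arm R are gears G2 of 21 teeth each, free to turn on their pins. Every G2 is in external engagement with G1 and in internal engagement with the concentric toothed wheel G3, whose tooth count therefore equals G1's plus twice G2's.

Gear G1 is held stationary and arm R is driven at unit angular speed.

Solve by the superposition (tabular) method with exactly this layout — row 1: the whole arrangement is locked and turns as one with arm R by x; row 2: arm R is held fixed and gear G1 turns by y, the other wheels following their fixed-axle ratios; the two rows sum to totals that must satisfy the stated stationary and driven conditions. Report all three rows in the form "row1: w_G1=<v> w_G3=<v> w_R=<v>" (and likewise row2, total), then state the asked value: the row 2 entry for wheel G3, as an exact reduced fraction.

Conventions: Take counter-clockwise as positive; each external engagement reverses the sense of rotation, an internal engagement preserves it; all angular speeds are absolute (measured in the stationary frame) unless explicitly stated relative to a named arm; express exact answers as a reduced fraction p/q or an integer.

topology: planetary set — G1 23T / G2 21T / G3 65T, arm = carrier (Willis)
row 1 (train locked, turned with arm): all members turn x
row 2 — arm fixed, fixed-axis ratios: sun y, ring −(23/65)·y, arm 0
boundary: total ω_sun = x + y = 0 and total ω_arm = x = 1  ⇒  y = -1, x = 1
row 2 ring = −(23/65)·(-1) = 23/65
totals (row 1 + row 2): sun 1 + (-1) = 0, ring 1 + 23/65 = 88/65, arm 1 + 0 = 1
asked cell (row2, ring) = 23/65

row1: w_G1=1 w_G3=1 w_R=1
row2: w_G1=-1 w_G3=23/65 w_R=0
total: w_G1=0 w_G3=88/65 w_R=1
asked value: 23/65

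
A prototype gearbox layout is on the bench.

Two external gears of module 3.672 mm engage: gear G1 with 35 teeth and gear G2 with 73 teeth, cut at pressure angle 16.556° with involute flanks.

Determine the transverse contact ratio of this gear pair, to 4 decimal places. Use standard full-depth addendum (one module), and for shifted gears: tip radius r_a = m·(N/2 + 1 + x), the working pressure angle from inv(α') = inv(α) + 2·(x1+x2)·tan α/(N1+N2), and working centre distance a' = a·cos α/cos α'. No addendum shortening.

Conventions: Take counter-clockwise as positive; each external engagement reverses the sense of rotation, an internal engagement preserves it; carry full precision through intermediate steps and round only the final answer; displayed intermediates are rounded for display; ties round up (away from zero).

class = single-mesh tooth geometry [involute pair 35T × 73T, m = 3.672]
base radii: r_b1 = 61.595889, r_b2 = 128.471425
tip radii: r_a1 = 67.932000, r_a2 = 137.700000
no profile shift: α' = α, a' = a
action lengths: √(r_a1²−r_b1²) = 28.647917, √(r_a2²−r_b2²) = 49.561911
base pitch p_b = π·m·cos α = 11.057668
CR = (28.647917 + 49.561911 − 198.288000·sin 16.55600°)/11.057668 = 1.963090
contact ratio ≈ 1.9631

1.9631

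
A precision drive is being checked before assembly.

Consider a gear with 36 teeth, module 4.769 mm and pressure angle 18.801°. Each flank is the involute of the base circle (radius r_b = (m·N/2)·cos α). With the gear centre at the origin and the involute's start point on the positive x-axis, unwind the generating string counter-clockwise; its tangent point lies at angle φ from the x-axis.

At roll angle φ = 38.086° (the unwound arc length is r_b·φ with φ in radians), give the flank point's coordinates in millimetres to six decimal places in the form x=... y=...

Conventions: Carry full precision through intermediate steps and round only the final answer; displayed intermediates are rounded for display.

x=97.279926 y=7.609932

topology: single-mesh involute geometry — m = 4.769, N = 36
pitch radius r_p = m·N/2 = 4.769·36/2 = 85.842000
base radius r_b = r_p·cos α = 85.842000·cos 18.801° = 81.261783
roll angle φ = 38.086° = 0.66472610 rad
x = r_b·(cos φ + φ·sin φ) = 97.279926
y = r_b·(sin φ − φ·cos φ) = 7.609932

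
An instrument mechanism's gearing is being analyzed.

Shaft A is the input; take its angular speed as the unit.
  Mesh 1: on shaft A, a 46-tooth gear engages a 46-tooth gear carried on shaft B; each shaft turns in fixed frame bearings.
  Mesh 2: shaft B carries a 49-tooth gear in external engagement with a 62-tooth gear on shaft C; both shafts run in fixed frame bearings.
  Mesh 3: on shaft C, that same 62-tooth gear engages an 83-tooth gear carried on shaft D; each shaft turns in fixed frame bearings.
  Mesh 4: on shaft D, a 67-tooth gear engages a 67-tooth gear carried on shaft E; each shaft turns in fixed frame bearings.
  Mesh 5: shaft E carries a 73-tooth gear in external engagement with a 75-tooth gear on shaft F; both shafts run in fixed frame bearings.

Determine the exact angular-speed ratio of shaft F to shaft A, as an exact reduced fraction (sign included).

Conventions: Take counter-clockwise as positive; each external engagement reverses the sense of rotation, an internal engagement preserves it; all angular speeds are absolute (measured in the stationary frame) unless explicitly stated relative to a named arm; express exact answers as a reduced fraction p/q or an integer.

-3577/6225

class = fixed-axis compound train [5 meshes; 5 ratios multiply, 5 sense flips]
mesh 1 [46T→46T]: running ratio 1, sense −
mesh 2 [49T→62T]: running ratio 49/62, sense +
mesh 3 [62T→83T]: running ratio 49/83, sense −
mesh 4 [67T→67T]: running ratio 49/83, sense +
mesh 5 [73T→75T]: running ratio 3577/6225, sense −
ω_out/ω_in = -3577/6225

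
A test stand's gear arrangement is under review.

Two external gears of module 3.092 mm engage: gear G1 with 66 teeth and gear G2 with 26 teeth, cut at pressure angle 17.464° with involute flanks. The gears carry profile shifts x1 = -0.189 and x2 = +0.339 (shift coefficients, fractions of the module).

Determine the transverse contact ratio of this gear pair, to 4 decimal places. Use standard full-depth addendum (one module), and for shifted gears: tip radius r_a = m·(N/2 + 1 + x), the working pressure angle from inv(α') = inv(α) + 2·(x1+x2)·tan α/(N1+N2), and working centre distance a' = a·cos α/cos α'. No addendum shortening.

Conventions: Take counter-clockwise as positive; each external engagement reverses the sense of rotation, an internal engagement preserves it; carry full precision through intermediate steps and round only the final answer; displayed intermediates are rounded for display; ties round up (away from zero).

1.7517

single-mesh involute tooth geometry (66T engaging 26T at module 3.092)
base radii: r_b1 = 97.332722, r_b2 = 38.343194
tip radii: r_a1 = 104.543612, r_a2 = 44.336188
inv(α') = inv(17.464°) + 2·(-0.189+0.339)·tan α/(66+26) = 0.01082974  ⇒  α' = 18.03753°
a' = a·cos α / cos α' = 142.2320·cos 17.464°/cos 18.03753° = 142.688500
action lengths: √(r_a1²−r_b1²) = 38.153742, √(r_a2²−r_b2²) = 22.259764
base pitch p_b = π·m·cos α = 9.266053
CR = (38.153742 + 22.259764 − 142.688500·sin 18.03753°)/9.266053 = 1.751711
contact ratio ≈ 1.7517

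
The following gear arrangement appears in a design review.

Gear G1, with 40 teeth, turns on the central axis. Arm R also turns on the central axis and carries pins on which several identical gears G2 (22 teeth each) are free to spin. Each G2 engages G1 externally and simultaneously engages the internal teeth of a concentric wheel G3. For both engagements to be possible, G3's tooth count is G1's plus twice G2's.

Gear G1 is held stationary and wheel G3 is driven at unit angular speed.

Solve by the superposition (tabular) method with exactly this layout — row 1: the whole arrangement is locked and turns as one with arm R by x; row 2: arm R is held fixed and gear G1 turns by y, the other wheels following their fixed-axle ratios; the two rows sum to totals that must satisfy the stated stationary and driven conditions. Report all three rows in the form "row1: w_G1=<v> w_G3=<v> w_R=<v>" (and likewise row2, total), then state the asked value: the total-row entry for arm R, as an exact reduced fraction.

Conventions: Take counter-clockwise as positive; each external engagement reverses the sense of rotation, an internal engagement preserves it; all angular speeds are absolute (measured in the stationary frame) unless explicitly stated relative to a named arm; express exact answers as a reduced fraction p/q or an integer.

row1: w_G1=21/31 w_G3=21/31 w_R=21/31
row2: w_G1=-21/31 w_G3=10/31 w_R=0
total: w_G1=0 w_G3=1 w_R=21/31
asked value: 21/31

topology: planetary set — G1 40T / G2 22T / G3 84T, arm = carrier (Willis)
superposition row 1 [locked train]: every member turns x
superposition row 2 [arm held]: sun y, ring −(40/84)·y, arm 0
boundary: total ω_sun = x + y = 0 and total ω_ring = x − (40/84)·y = 1  ⇒  y = -21/31, x = 21/31
row 2 ring = −(40/84)·(-21/31) = 10/31
totals (row 1 + row 2): sun 21/31 + (-21/31) = 0, ring 21/31 + 10/31 = 1, arm 21/31 + 0 = 21/31
asked cell (total, arm) = 21/31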